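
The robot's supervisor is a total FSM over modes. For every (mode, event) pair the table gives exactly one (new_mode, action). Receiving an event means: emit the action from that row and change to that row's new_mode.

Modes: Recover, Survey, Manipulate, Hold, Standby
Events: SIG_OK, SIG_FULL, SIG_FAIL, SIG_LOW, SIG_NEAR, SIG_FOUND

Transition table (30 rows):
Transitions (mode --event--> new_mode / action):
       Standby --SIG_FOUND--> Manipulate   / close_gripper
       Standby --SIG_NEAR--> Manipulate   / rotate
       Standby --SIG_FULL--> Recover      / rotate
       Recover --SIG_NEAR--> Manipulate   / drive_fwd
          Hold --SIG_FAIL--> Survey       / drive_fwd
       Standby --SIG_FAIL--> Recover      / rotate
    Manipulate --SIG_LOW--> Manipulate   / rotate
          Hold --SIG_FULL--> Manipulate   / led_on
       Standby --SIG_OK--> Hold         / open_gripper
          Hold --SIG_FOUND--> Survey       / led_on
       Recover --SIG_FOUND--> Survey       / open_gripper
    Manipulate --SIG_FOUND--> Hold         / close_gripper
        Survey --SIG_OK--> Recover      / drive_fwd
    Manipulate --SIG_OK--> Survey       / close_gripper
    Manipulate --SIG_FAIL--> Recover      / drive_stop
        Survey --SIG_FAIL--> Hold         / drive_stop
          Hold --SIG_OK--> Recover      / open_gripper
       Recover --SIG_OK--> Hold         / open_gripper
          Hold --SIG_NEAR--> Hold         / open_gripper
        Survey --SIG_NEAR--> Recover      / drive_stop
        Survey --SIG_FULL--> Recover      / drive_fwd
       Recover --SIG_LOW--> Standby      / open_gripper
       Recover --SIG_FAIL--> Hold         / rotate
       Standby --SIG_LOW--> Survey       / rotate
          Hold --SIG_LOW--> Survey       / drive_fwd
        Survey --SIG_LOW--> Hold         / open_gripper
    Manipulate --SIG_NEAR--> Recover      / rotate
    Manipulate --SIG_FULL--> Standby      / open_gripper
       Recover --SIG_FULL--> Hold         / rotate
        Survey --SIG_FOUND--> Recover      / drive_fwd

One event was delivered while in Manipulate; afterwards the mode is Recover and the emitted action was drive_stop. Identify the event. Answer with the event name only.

SIG_FAIL

try SIG_OK: (Manipulate, SIG_OK) → (Survey, close_gripper)
try SIG_FULL: (Manipulate, SIG_FULL) → (Standby, open_gripper)
try SIG_FAIL: (Manipulate, SIG_FAIL) → (Recover, drive_stop)  ← matches
try SIG_LOW: (Manipulate, SIG_LOW) → (Manipulate, rotate)
try SIG_NEAR: (Manipulate, SIG_NEAR) → (Recover, rotate)
try SIG_FOUND: (Manipulate, SIG_FOUND) → (Hold, close_gripper)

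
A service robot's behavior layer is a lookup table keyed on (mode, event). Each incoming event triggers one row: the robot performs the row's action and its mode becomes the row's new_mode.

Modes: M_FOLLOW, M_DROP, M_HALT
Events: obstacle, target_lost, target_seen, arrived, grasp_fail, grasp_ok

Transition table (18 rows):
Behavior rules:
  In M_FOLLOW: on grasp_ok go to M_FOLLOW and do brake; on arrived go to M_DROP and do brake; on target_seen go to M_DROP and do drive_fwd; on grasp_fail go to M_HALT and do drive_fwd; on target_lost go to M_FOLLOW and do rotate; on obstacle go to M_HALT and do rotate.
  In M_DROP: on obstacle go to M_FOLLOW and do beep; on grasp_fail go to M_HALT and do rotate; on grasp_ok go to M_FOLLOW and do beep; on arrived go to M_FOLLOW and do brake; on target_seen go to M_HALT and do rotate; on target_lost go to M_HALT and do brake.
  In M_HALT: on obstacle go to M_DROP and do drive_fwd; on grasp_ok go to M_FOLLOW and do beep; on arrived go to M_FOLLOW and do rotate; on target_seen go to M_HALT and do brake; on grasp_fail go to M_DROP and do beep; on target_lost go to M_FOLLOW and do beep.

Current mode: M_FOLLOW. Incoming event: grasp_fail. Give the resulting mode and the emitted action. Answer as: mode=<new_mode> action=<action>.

mode=M_HALT action=drive_fwd

current mode = M_FOLLOW; filter table to that mode:
  (M_FOLLOW, grasp_ok) → (M_FOLLOW, brake)
  (M_FOLLOW, arrived) → (M_DROP, brake)
  (M_FOLLOW, target_seen) → (M_DROP, drive_fwd)
  (M_FOLLOW, grasp_fail) → (M_HALT, drive_fwd)  ← event matches
  (M_FOLLOW, target_lost) → (M_FOLLOW, rotate)
  (M_FOLLOW, obstacle) → (M_HALT, rotate)
event = grasp_fail selects (M_HALT, drive_fwd)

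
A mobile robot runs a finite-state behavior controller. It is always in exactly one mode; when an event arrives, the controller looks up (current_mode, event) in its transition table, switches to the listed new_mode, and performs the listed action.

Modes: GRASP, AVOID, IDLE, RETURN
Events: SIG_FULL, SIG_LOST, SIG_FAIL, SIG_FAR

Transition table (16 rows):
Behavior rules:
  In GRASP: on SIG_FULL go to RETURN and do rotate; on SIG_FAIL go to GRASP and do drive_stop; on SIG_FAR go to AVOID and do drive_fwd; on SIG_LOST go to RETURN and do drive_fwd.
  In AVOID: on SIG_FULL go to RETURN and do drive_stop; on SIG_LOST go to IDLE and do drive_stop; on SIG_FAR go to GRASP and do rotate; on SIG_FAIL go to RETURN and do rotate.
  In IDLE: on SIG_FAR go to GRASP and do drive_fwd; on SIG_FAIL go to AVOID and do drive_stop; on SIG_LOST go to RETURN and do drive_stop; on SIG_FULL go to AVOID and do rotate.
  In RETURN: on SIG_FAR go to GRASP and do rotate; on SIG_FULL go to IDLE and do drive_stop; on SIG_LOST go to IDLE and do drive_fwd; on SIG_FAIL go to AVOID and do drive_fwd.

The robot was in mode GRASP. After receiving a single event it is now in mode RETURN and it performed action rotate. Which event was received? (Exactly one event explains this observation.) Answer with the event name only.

SIG_FULL

try SIG_FULL: (GRASP, SIG_FULL) → (RETURN, rotate)  ← matches
try SIG_LOST: (GRASP, SIG_LOST) → (RETURN, drive_fwd)
try SIG_FAIL: (GRASP, SIG_FAIL) → (GRASP, drive_stop)
try SIG_FAR: (GRASP, SIG_FAR) → (AVOID, drive_fwd)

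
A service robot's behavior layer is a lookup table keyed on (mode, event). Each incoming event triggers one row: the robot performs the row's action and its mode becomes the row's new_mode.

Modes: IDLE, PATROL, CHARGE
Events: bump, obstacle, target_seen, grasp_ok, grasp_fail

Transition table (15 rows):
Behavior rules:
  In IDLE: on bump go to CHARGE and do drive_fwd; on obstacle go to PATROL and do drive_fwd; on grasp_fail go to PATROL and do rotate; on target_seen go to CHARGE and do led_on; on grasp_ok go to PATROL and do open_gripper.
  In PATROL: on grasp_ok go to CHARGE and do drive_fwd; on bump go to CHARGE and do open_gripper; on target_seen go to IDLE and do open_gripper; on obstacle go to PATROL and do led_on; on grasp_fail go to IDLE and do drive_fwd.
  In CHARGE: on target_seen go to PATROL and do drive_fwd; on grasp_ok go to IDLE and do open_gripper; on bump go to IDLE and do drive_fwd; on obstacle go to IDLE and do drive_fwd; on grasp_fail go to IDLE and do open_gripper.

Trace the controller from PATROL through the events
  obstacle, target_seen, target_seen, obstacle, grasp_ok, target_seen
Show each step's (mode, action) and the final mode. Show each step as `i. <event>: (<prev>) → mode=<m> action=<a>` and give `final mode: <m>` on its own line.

final mode: IDLE

1. obstacle: (PATROL) → mode=PATROL action=led_on
2. target_seen: (PATROL) → mode=IDLE action=open_gripper
3. target_seen: (IDLE) → mode=CHARGE action=led_on
4. obstacle: (CHARGE) → mode=IDLE action=drive_fwd
5. grasp_ok: (IDLE) → mode=PATROL action=open_gripper
6. target_seen: (PATROL) → mode=IDLE action=open_gripper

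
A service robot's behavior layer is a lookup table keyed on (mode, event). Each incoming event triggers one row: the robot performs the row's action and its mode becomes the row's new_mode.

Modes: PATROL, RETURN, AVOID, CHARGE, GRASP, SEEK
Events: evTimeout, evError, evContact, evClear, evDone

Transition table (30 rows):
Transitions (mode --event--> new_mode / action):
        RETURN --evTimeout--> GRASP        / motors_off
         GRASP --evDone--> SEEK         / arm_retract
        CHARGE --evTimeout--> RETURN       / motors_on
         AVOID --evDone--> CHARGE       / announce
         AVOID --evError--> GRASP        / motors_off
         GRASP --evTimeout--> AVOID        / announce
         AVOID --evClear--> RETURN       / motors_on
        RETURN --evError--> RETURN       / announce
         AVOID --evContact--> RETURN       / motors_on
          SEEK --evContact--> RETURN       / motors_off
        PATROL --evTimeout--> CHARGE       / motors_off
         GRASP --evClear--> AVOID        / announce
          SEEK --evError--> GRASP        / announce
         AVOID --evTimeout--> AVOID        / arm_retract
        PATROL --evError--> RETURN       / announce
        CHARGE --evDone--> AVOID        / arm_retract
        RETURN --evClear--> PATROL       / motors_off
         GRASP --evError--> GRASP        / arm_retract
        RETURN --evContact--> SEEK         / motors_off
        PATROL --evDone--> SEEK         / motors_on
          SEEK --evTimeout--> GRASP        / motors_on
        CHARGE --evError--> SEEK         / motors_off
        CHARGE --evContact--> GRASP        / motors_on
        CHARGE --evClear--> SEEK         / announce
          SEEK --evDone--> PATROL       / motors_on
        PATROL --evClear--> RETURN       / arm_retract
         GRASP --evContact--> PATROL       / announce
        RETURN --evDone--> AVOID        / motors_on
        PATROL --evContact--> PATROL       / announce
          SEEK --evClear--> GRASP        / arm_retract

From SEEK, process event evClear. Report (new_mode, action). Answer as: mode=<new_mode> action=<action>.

current mode = SEEK; filter table to that mode:
  (SEEK, evContact) → (RETURN, motors_off)
  (SEEK, evError) → (GRASP, announce)
  (SEEK, evTimeout) → (GRASP, motors_on)
  (SEEK, evDone) → (PATROL, motors_on)
  (SEEK, evClear) → (GRASP, arm_retract)  ← event matches
event = evClear selects (GRASP, arm_retract)

mode=GRASP action=arm_retract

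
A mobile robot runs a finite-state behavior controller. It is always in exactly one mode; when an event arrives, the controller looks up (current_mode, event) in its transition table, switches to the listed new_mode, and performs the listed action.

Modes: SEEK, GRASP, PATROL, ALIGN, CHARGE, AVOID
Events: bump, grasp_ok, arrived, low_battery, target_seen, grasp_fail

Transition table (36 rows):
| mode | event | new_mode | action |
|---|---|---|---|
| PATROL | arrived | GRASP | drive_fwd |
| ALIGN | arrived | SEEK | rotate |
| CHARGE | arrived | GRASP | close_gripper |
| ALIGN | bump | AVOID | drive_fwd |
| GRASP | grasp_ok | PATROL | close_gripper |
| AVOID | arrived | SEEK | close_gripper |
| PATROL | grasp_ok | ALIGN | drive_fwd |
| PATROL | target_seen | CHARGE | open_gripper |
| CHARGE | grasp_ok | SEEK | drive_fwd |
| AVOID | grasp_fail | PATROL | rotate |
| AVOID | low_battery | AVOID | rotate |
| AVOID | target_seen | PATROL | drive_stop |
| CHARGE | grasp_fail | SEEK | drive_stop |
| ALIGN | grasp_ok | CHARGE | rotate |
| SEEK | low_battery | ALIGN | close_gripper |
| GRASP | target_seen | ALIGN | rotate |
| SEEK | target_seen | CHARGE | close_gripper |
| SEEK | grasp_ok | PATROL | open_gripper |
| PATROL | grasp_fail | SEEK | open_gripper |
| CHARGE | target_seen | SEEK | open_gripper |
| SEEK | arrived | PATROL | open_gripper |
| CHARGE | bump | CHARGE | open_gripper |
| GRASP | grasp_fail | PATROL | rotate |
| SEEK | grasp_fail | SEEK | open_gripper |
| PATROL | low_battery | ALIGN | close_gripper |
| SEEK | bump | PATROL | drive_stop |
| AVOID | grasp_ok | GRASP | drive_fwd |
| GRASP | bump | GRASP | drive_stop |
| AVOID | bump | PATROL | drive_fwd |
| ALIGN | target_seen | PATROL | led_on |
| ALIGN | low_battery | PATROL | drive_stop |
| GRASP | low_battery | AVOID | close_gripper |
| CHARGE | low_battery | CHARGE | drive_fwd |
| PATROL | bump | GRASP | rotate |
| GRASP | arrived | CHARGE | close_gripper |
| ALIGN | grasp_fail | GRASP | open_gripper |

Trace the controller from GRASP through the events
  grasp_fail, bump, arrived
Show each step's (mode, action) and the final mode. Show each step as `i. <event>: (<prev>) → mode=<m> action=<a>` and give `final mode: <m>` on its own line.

1. grasp_fail: (GRASP) → mode=PATROL action=rotate
2. bump: (PATROL) → mode=GRASP action=rotate
3. arrived: (GRASP) → mode=CHARGE action=close_gripper

final mode: CHARGE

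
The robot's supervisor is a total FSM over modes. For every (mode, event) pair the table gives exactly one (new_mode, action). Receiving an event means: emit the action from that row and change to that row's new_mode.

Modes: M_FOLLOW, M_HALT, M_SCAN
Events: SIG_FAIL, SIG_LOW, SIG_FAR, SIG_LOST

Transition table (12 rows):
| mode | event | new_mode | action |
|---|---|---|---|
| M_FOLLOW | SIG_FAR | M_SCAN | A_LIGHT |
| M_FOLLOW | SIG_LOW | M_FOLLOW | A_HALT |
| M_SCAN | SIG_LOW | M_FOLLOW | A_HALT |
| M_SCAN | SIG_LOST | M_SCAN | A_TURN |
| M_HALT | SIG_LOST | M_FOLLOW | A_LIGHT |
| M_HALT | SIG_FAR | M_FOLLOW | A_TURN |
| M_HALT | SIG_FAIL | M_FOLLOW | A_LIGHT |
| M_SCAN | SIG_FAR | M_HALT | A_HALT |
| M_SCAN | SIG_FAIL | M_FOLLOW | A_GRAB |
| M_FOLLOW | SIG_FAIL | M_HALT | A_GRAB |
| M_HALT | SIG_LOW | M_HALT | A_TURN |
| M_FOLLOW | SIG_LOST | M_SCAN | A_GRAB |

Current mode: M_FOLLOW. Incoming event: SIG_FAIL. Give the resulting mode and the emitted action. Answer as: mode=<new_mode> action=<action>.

mode=M_HALT action=A_GRAB

current mode = M_FOLLOW; filter table to that mode:
  (M_FOLLOW, SIG_FAR) → (M_SCAN, A_LIGHT)
  (M_FOLLOW, SIG_LOW) → (M_FOLLOW, A_HALT)
  (M_FOLLOW, SIG_FAIL) → (M_HALT, A_GRAB)  ← event matches
  (M_FOLLOW, SIG_LOST) → (M_SCAN, A_GRAB)
event = SIG_FAIL selects (M_HALT, A_GRAB)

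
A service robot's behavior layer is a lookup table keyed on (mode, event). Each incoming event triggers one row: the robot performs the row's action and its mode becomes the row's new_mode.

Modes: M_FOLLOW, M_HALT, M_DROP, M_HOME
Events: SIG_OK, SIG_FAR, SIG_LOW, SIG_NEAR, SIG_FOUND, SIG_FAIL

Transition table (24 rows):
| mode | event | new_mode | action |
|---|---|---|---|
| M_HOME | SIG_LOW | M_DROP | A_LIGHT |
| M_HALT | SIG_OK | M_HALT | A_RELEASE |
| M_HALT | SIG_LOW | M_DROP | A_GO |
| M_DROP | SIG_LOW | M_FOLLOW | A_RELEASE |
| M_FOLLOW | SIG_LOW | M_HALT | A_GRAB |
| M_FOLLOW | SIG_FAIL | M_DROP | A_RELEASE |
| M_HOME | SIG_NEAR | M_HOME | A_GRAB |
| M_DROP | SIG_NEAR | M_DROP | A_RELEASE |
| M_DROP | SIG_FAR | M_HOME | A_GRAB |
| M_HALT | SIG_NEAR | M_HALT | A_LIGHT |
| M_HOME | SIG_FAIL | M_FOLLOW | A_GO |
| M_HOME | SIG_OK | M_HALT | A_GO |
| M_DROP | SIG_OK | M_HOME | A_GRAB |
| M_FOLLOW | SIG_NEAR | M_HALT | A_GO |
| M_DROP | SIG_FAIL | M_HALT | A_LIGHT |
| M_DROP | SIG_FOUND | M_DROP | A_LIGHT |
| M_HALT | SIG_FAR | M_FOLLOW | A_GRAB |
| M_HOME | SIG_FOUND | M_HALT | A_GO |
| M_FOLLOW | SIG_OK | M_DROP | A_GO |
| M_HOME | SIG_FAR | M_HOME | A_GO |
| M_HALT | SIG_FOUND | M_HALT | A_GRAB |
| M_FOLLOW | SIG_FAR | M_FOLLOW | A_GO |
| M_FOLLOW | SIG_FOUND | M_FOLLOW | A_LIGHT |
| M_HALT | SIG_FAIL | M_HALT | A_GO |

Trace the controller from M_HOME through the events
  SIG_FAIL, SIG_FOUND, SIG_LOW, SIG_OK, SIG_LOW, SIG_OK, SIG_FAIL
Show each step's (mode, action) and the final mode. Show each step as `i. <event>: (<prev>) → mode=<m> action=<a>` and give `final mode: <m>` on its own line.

final mode: M_FOLLOW

1. SIG_FAIL: (M_HOME) → mode=M_FOLLOW action=A_GO
2. SIG_FOUND: (M_FOLLOW) → mode=M_FOLLOW action=A_LIGHT
3. SIG_LOW: (M_FOLLOW) → mode=M_HALT action=A_GRAB
4. SIG_OK: (M_HALT) → mode=M_HALT action=A_RELEASE
5. SIG_LOW: (M_HALT) → mode=M_DROP action=A_GO
6. SIG_OK: (M_DROP) → mode=M_HOME action=A_GRAB
7. SIG_FAIL: (M_HOME) → mode=M_FOLLOW action=A_GO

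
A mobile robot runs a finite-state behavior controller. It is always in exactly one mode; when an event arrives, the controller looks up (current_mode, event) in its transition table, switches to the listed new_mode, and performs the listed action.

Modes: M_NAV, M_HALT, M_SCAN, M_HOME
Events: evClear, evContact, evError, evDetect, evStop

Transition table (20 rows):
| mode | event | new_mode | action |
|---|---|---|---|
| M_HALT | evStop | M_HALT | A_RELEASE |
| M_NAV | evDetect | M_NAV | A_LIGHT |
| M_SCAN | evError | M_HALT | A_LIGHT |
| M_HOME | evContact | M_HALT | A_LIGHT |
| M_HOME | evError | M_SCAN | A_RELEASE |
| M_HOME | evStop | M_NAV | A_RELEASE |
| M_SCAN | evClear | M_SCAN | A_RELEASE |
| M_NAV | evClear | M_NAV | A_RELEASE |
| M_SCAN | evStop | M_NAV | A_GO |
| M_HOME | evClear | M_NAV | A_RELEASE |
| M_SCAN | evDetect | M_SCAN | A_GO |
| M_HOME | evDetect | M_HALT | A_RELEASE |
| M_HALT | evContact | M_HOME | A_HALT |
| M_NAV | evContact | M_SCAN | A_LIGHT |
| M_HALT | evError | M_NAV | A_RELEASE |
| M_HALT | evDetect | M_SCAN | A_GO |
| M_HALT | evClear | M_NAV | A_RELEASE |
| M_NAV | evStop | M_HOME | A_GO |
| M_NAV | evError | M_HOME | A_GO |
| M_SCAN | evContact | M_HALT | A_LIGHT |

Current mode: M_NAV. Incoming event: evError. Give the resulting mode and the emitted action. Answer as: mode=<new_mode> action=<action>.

mode=M_HOME action=A_GO

current mode = M_NAV; filter table to that mode:
  (M_NAV, evDetect) → (M_NAV, A_LIGHT)
  (M_NAV, evClear) → (M_NAV, A_RELEASE)
  (M_NAV, evContact) → (M_SCAN, A_LIGHT)
  (M_NAV, evStop) → (M_HOME, A_GO)
  (M_NAV, evError) → (M_HOME, A_GO)  ← event matches
event = evError selects (M_HOME, A_GO)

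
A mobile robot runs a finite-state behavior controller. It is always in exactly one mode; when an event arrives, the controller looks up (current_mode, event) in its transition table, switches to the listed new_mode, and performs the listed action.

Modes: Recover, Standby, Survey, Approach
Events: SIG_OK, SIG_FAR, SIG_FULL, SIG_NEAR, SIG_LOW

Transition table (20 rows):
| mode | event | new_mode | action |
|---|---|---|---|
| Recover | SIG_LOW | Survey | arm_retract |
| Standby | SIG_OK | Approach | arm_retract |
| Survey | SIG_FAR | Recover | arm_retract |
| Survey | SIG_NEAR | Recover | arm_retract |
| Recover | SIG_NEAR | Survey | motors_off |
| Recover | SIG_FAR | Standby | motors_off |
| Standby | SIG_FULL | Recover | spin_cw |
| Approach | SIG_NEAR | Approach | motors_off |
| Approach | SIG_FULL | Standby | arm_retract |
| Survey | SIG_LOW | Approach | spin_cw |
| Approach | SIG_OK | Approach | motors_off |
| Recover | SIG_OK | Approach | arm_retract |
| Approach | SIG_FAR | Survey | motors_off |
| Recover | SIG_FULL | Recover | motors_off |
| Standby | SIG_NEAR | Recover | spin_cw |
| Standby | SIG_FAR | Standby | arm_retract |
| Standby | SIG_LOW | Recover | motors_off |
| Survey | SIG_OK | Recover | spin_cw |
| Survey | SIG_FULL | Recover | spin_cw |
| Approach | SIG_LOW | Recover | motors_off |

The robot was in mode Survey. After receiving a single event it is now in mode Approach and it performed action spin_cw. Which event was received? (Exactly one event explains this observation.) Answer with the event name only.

SIG_LOW

try SIG_OK: (Survey, SIG_OK) → (Recover, spin_cw)
try SIG_FAR: (Survey, SIG_FAR) → (Recover, arm_retract)
try SIG_FULL: (Survey, SIG_FULL) → (Recover, spin_cw)
try SIG_NEAR: (Survey, SIG_NEAR) → (Recover, arm_retract)
try SIG_LOW: (Survey, SIG_LOW) → (Approach, spin_cw)  ← matches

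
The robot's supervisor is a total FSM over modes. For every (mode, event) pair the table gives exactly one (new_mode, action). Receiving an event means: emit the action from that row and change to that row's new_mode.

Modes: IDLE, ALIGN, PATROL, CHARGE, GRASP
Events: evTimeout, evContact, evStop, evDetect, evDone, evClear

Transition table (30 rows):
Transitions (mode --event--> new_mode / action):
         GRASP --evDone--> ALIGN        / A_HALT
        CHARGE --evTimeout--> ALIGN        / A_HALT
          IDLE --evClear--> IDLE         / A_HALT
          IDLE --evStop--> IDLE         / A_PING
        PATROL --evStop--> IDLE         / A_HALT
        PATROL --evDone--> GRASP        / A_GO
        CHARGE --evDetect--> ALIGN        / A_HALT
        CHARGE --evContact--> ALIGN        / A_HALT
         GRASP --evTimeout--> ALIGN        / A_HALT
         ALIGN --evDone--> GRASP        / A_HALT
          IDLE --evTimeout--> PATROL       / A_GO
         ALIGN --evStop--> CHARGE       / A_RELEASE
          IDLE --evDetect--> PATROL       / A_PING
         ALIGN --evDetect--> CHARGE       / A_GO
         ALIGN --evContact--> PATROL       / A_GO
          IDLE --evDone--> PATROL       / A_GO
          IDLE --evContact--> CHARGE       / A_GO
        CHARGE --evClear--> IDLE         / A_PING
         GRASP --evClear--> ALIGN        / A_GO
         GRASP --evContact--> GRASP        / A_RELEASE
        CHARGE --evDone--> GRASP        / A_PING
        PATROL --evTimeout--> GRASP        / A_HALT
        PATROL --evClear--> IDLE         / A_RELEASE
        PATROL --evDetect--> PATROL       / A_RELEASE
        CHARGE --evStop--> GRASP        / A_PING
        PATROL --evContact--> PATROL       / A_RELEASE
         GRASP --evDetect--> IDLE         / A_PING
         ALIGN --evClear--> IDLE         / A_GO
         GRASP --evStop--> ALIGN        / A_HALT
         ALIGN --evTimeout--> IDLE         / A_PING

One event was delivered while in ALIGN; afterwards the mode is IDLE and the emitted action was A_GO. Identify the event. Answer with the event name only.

evClear

try evTimeout: (ALIGN, evTimeout) → (IDLE, A_PING)
try evContact: (ALIGN, evContact) → (PATROL, A_GO)
try evStop: (ALIGN, evStop) → (CHARGE, A_RELEASE)
try evDetect: (ALIGN, evDetect) → (CHARGE, A_GO)
try evDone: (ALIGN, evDone) → (GRASP, A_HALT)
try evClear: (ALIGN, evClear) → (IDLE, A_GO)  ← matches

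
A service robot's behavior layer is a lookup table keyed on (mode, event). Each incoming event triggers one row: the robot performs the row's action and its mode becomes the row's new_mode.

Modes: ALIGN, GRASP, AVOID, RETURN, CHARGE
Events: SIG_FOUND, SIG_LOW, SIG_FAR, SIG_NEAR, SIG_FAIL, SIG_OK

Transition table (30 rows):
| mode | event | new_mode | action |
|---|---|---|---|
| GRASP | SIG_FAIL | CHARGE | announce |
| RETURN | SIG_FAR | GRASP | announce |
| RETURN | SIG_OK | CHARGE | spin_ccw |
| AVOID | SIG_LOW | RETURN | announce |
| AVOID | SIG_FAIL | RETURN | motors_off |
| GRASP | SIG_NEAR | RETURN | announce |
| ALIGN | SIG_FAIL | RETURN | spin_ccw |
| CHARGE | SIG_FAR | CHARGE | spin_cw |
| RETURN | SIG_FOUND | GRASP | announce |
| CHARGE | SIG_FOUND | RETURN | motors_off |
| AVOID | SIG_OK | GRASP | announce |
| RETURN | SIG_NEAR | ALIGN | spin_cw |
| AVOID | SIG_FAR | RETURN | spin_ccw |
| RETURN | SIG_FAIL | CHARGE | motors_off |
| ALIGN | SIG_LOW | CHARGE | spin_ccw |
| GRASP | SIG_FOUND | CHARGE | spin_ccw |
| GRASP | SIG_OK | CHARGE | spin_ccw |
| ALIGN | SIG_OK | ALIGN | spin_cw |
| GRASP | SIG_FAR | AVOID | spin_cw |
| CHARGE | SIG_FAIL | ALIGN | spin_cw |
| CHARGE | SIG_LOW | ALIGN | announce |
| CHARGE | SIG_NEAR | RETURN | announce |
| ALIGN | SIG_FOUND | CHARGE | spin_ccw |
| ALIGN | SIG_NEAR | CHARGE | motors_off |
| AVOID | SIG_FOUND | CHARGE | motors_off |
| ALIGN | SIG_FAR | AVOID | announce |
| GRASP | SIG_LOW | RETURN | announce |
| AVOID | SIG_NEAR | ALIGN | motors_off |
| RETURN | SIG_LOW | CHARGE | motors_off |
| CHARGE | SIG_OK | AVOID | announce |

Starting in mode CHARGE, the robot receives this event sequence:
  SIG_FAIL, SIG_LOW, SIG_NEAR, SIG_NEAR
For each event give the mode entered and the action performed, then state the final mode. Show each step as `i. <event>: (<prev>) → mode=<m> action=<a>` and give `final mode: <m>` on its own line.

1. SIG_FAIL: (CHARGE) → mode=ALIGN action=spin_cw
2. SIG_LOW: (ALIGN) → mode=CHARGE action=spin_ccw
3. SIG_NEAR: (CHARGE) → mode=RETURN action=announce
4. SIG_NEAR: (RETURN) → mode=ALIGN action=spin_cw

final mode: ALIGN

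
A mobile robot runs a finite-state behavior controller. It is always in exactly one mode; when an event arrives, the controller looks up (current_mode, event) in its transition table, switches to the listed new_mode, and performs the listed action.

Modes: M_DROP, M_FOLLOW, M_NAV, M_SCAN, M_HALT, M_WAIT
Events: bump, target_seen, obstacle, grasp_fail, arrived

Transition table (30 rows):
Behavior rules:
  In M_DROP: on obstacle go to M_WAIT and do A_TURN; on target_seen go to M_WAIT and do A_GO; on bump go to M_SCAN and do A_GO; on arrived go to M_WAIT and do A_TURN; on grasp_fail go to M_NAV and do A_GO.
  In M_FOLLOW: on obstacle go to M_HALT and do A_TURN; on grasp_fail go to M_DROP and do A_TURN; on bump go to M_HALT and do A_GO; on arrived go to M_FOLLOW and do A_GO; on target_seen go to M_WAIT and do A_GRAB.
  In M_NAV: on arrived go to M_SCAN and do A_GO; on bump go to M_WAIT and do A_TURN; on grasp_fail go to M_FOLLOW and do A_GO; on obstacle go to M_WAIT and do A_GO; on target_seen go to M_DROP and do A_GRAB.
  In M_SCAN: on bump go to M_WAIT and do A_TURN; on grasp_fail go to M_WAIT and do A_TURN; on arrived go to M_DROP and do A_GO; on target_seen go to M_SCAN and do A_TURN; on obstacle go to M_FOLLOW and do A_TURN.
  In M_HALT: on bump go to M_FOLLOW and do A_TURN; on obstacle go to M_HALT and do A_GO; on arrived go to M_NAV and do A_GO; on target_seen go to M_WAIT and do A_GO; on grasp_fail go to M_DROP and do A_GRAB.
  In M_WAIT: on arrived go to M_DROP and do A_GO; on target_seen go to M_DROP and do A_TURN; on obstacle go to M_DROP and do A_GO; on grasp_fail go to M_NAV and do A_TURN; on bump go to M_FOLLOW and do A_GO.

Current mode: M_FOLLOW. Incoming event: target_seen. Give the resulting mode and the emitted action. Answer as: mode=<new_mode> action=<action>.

mode=M_WAIT action=A_GRAB

current mode = M_FOLLOW; filter table to that mode:
  (M_FOLLOW, obstacle) → (M_HALT, A_TURN)
  (M_FOLLOW, grasp_fail) → (M_DROP, A_TURN)
  (M_FOLLOW, bump) → (M_HALT, A_GO)
  (M_FOLLOW, arrived) → (M_FOLLOW, A_GO)
  (M_FOLLOW, target_seen) → (M_WAIT, A_GRAB)  ← event matches
event = target_seen selects (M_WAIT, A_GRAB)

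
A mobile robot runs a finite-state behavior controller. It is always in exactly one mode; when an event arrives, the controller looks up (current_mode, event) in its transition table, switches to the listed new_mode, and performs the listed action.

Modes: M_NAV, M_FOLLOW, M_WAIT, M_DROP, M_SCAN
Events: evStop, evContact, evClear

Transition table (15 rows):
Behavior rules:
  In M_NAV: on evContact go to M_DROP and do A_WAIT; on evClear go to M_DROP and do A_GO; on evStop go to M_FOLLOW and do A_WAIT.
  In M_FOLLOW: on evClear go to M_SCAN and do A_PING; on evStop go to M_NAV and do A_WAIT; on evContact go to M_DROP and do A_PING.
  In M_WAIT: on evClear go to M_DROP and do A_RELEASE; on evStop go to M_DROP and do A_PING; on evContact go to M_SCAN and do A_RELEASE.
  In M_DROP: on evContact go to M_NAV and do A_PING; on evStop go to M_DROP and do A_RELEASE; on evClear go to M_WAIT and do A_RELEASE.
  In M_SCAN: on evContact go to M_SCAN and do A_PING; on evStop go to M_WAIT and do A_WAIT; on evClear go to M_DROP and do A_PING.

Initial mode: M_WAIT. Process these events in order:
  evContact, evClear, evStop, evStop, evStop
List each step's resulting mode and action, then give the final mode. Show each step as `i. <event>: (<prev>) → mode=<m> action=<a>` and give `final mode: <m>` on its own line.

final mode: M_DROP

1. evContact: (M_WAIT) → mode=M_SCAN action=A_RELEASE
2. evClear: (M_SCAN) → mode=M_DROP action=A_PING
3. evStop: (M_DROP) → mode=M_DROP action=A_RELEASE
4. evStop: (M_DROP) → mode=M_DROP action=A_RELEASE
5. evStop: (M_DROP) → mode=M_DROP action=A_RELEASE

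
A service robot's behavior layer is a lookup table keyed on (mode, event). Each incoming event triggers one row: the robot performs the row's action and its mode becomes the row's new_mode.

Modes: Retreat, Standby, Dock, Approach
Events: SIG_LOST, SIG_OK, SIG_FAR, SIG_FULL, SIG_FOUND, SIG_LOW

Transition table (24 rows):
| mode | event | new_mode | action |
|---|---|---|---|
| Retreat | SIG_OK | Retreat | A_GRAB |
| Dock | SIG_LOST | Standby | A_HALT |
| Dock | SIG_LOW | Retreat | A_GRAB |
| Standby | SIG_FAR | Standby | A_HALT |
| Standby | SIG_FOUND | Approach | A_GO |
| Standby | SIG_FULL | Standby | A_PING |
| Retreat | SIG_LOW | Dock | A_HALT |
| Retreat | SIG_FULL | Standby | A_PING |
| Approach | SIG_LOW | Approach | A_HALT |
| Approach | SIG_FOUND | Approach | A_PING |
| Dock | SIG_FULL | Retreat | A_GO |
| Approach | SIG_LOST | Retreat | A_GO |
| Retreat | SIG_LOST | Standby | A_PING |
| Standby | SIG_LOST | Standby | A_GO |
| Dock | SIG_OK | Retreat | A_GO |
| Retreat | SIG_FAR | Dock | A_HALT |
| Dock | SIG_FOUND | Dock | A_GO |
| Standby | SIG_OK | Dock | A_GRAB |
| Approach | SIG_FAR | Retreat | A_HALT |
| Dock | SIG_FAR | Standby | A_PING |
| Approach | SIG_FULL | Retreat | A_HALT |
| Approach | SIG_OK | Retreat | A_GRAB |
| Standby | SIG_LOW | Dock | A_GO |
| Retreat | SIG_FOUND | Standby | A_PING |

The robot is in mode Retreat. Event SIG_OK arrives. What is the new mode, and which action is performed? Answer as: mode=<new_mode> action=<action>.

current mode = Retreat; filter table to that mode:
  (Retreat, SIG_OK) → (Retreat, A_GRAB)  ← event matches
  (Retreat, SIG_LOW) → (Dock, A_HALT)
  (Retreat, SIG_FULL) → (Standby, A_PING)
  (Retreat, SIG_LOST) → (Standby, A_PING)
  (Retreat, SIG_FAR) → (Dock, A_HALT)
  (Retreat, SIG_FOUND) → (Standby, A_PING)
event = SIG_OK selects (Retreat, A_GRAB)

mode=Retreat action=A_GRAB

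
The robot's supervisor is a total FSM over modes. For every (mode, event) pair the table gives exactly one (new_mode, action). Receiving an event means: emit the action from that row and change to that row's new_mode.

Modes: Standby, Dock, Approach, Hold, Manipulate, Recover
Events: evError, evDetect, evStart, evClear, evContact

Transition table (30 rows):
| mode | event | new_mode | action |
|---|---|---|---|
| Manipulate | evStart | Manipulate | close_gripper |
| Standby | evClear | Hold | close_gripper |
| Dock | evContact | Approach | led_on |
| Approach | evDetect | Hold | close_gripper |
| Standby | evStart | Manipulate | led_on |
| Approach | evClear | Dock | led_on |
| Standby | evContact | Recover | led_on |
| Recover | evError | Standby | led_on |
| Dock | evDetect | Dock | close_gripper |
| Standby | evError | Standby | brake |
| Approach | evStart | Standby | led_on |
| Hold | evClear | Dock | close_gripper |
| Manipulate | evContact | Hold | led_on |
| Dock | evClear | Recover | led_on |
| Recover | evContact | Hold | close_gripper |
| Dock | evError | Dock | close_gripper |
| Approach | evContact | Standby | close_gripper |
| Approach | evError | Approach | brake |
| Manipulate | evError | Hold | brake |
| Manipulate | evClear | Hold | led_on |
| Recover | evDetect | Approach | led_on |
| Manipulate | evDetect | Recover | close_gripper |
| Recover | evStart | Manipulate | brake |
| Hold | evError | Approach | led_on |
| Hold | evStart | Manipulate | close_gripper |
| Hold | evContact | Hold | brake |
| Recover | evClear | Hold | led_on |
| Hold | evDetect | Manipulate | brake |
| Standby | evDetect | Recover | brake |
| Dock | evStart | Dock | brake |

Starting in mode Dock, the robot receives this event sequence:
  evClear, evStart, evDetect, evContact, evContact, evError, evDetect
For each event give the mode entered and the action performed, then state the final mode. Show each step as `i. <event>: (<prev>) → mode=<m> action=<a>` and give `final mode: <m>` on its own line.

1. evClear: (Dock) → mode=Recover action=led_on
2. evStart: (Recover) → mode=Manipulate action=brake
3. evDetect: (Manipulate) → mode=Recover action=close_gripper
4. evContact: (Recover) → mode=Hold action=close_gripper
5. evContact: (Hold) → mode=Hold action=brake
6. evError: (Hold) → mode=Approach action=led_on
7. evDetect: (Approach) → mode=Hold action=close_gripper

final mode: Hold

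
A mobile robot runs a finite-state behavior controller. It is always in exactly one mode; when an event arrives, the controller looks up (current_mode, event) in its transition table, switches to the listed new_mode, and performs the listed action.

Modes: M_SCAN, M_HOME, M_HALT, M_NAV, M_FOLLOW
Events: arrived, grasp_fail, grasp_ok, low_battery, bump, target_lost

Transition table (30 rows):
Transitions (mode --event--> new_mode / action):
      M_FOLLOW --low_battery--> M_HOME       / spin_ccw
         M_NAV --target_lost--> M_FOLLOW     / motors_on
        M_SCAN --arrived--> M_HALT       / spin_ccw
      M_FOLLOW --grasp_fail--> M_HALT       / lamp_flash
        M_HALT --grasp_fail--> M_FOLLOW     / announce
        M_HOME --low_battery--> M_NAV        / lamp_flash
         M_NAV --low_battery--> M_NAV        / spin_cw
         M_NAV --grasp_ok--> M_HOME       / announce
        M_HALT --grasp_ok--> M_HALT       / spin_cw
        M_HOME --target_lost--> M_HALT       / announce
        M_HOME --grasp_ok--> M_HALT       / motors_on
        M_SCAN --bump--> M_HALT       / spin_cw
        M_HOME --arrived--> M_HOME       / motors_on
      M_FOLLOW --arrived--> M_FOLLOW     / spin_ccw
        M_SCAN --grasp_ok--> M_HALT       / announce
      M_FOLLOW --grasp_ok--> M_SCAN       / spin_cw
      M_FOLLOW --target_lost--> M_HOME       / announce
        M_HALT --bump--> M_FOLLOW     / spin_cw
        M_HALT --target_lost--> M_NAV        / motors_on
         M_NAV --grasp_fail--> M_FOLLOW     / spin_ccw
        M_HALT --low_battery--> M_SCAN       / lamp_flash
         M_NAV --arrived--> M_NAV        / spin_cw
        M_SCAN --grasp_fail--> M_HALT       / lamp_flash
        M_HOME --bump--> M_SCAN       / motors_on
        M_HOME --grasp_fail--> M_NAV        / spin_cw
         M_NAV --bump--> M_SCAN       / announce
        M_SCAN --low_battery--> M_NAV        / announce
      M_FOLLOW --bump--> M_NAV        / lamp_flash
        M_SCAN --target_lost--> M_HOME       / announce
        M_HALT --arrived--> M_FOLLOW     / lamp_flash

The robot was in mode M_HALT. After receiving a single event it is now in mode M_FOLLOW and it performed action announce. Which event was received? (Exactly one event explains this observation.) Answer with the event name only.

try arrived: (M_HALT, arrived) → (M_FOLLOW, lamp_flash)
try grasp_fail: (M_HALT, grasp_fail) → (M_FOLLOW, announce)  ← matches
try grasp_ok: (M_HALT, grasp_ok) → (M_HALT, spin_cw)
try low_battery: (M_HALT, low_battery) → (M_SCAN, lamp_flash)
try bump: (M_HALT, bump) → (M_FOLLOW, spin_cw)
try target_lost: (M_HALT, target_lost) → (M_NAV, motors_on)

grasp_fail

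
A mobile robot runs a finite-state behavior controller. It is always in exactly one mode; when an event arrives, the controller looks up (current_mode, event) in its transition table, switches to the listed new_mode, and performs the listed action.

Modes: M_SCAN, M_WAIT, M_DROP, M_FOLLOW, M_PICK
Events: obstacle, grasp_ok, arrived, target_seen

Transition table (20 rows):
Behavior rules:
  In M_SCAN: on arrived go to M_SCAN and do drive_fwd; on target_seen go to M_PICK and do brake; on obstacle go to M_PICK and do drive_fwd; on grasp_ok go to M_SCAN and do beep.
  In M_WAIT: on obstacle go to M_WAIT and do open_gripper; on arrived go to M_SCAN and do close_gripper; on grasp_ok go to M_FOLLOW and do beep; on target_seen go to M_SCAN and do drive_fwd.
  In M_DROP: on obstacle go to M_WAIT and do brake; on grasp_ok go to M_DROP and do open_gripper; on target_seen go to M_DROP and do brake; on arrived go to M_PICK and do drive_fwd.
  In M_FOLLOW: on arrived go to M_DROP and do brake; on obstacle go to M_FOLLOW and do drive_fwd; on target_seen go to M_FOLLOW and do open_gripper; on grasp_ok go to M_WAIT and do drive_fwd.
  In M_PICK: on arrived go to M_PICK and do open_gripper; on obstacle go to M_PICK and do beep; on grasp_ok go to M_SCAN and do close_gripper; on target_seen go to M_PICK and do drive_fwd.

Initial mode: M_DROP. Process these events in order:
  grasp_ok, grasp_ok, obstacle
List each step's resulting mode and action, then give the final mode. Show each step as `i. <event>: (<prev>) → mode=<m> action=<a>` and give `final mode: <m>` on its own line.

1. grasp_ok: (M_DROP) → mode=M_DROP action=open_gripper
2. grasp_ok: (M_DROP) → mode=M_DROP action=open_gripper
3. obstacle: (M_DROP) → mode=M_WAIT action=brake

final mode: M_WAIT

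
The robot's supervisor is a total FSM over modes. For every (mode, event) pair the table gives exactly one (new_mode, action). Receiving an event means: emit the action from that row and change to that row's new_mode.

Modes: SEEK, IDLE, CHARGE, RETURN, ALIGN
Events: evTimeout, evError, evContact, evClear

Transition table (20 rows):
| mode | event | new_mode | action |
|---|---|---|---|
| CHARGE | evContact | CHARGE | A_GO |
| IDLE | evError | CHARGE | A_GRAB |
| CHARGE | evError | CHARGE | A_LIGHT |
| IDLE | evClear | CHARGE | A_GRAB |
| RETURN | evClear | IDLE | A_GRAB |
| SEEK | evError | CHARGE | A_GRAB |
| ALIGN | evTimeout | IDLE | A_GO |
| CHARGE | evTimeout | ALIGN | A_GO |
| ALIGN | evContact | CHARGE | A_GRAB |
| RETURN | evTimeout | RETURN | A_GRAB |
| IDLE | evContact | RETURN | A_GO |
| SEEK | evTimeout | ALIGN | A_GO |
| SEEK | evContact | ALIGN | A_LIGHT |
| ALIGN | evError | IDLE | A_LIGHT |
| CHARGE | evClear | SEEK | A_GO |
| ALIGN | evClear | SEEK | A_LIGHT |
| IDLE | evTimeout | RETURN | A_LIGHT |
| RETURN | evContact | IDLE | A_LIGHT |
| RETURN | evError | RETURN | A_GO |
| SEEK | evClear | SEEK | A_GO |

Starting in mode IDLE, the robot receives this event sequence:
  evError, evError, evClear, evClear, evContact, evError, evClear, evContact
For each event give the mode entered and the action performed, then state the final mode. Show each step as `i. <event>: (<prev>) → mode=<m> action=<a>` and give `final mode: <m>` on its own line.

final mode: CHARGE

1. evError: (IDLE) → mode=CHARGE action=A_GRAB
2. evError: (CHARGE) → mode=CHARGE action=A_LIGHT
3. evClear: (CHARGE) → mode=SEEK action=A_GO
4. evClear: (SEEK) → mode=SEEK action=A_GO
5. evContact: (SEEK) → mode=ALIGN action=A_LIGHT
6. evError: (ALIGN) → mode=IDLE action=A_LIGHT
7. evClear: (IDLE) → mode=CHARGE action=A_GRAB
8. evContact: (CHARGE) → mode=CHARGE action=A_GO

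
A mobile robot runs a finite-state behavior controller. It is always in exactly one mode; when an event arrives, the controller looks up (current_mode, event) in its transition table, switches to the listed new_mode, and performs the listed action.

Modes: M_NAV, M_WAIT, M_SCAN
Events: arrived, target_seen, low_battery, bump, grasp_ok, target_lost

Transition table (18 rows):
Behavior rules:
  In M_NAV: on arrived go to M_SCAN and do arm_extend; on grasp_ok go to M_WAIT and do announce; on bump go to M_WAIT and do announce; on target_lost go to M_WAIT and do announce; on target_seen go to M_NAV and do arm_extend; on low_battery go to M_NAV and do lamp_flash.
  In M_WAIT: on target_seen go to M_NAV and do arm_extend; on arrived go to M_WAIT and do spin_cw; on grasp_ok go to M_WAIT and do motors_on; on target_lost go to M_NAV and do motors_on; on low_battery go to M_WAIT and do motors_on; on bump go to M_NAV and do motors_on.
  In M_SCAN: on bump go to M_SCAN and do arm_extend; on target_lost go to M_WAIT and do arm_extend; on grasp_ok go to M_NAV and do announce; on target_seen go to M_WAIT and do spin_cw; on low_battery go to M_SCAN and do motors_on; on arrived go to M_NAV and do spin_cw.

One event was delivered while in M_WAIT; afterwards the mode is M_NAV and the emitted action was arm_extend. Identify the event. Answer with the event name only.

try arrived: (M_WAIT, arrived) → (M_WAIT, spin_cw)
try target_seen: (M_WAIT, target_seen) → (M_NAV, arm_extend)  ← matches
try low_battery: (M_WAIT, low_battery) → (M_WAIT, motors_on)
try bump: (M_WAIT, bump) → (M_NAV, motors_on)
try grasp_ok: (M_WAIT, grasp_ok) → (M_WAIT, motors_on)
try target_lost: (M_WAIT, target_lost) → (M_NAV, motors_on)

target_seen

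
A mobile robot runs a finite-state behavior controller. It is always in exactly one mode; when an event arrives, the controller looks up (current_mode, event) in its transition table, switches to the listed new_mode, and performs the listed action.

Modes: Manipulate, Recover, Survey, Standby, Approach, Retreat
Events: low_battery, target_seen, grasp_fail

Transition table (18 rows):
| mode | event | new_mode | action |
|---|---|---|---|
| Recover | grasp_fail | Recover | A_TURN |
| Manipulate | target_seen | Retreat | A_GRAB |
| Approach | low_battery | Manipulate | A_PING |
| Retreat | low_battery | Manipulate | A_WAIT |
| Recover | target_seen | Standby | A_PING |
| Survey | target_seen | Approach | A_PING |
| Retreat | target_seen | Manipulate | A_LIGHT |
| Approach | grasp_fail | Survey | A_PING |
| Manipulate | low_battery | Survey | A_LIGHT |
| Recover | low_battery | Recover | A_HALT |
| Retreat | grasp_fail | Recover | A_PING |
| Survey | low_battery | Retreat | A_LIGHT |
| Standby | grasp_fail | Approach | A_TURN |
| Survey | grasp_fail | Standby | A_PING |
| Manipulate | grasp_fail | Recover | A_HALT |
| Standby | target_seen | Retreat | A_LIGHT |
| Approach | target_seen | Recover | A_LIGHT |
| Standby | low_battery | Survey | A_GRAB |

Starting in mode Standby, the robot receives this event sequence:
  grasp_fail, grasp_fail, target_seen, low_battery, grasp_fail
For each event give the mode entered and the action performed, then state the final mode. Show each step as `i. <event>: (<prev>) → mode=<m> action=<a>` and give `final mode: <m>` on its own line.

final mode: Recover

1. grasp_fail: (Standby) → mode=Approach action=A_TURN
2. grasp_fail: (Approach) → mode=Survey action=A_PING
3. target_seen: (Survey) → mode=Approach action=A_PING
4. low_battery: (Approach) → mode=Manipulate action=A_PING
5. grasp_fail: (Manipulate) → mode=Recover action=A_HALT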